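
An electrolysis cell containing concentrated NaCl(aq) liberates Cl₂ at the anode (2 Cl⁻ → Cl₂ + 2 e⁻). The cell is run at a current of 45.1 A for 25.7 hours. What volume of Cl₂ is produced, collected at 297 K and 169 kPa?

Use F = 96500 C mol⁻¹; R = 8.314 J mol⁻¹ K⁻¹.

316 L

Q = I·t = 45.10 A × 92520 s = 4173000 C.
n(e⁻) = Q/F = 4173000 / 96500 = 43.24 mol.
2 electrons are transferred per Cl₂ molecule, so n(Cl₂) = 43.24 / 2 = 21.62 mol.
V = nRT/P = (21.62 × 8.314 × 297) / (169 × 10³ Pa) = 0.316 m³ = 316 L.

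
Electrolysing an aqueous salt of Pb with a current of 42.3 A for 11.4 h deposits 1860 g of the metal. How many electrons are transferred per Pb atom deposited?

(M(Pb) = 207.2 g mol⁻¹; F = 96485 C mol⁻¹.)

Q = I·t = 42.30 A × 41040 s = 1736000 C, so n(e⁻) = 1736000/96485 = 17.99 mol.
n(Pb) deposited = 1860 / 207.2 = 8.977 mol.
Electrons per atom = n(e⁻)/n(Pb) = 17.99 / 8.977 = 2.00 ≈ 2, so the ion is Pb²⁺.

2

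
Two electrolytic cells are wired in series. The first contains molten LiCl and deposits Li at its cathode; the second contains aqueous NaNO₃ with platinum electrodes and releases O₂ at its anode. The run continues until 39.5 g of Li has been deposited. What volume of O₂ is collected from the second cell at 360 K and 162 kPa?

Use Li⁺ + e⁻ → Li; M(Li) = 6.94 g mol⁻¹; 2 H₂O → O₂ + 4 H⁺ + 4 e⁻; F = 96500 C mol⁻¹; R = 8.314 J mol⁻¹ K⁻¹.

26.3 L

n(Li) = 39.5 / 6.94 = 5.692 mol, so n(e⁻) = 1 × 5.692 = 5.692 mol.
The cells are in series, so the same 5.692 mol of electrons passes through the second cell.
2 H₂O → O₂ + 4 H⁺ + 4 e⁻ — 4 mol e⁻ per mol O₂, so n(O₂) = 5.692/4 = 1.423 mol.
V = nRT/P = (1.423 × 8.314 × 360) / (162 × 10³) = 0.0263 m³ = 26.3 L.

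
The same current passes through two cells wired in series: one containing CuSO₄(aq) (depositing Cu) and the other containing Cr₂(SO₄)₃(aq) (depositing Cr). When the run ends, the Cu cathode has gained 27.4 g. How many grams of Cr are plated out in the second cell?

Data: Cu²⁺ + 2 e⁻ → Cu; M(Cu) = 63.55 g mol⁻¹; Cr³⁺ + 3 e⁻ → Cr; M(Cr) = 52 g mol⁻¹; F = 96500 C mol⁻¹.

n(Cu) = 27.4 / 63.55 = 0.4312 mol.
Since Cu²⁺ + 2 e⁻ → Cu, n(e⁻) passed = 2 × 0.4312 = 0.8623 mol.
Cells in series carry the same charge, so the same 0.8623 mol of electrons passes through cell 2.
Cr³⁺ + 3 e⁻ → Cr, so n(Cr) = 0.8623 / 3 = 0.2874 mol.
m(Cr) = 0.2874 × 52 = 14.9 g.

14.9 g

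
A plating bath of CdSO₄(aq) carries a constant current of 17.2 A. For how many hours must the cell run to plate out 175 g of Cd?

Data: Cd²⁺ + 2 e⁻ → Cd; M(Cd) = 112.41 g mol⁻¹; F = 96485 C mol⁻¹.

n(Cd) = m/M = 175 / 112.41 = 1.557 mol.
Each Cd atom requires 2 electrons, so n(e⁻) = 2 × 1.557 = 3.114 mol.
Q = n(e⁻)·F = 3.114 × 96485 = 300400 C.
t = Q/I = 300400 / 17.20 A = 17470 s = 4.85 h.

4.85 h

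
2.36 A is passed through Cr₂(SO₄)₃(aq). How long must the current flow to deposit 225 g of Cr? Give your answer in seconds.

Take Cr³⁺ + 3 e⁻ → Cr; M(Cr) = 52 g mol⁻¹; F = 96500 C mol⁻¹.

n(Cr) = m/M = 225 / 52 = 4.327 mol.
Each Cr atom requires 3 electrons, so n(e⁻) = 3 × 4.327 = 12.98 mol.
Q = n(e⁻)·F = 12.98 × 96500 = 1253000 C.
t = Q/I = 1253000 / 2.360 A = 530800 s.

5.31 × 10⁵ s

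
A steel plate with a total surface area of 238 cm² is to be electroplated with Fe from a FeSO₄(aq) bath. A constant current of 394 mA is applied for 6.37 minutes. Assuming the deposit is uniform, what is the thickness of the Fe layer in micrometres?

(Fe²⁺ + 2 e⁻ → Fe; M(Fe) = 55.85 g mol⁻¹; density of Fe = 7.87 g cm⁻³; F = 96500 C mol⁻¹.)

Q = I·t = 0.3940 × 382.20 = 150.6 C; n(e⁻) = 0.001560 mol.
n(Fe) = n(e⁻)/2 = 0.0007802 mol, so m = 0.0007802 × 55.85 = 0.04358 g.
Volume = m/ρ = 0.04358 / 7.87 = 0.005537 cm³.
Thickness = V/A = 0.005537 / 238 = 2.33 × 10⁻⁵ cm = 0.233 μm.

0.233 μm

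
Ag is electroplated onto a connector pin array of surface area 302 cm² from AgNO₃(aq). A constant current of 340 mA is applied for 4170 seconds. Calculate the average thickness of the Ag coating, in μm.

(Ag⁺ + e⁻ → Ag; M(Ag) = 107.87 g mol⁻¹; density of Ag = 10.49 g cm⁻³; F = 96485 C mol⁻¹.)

5.00 μm

Q = I·t = 0.3400 × 4170.0 = 1418 C; n(e⁻) = 0.01469 mol.
n(Ag) = n(e⁻)/1 = 0.01469 mol, so m = 0.01469 × 107.87 = 1.585 g.
Volume = m/ρ = 1.585 / 10.49 = 0.1511 cm³.
Thickness = V/A = 0.1511 / 302 = 5.00 × 10⁻⁴ cm = 5.00 μm.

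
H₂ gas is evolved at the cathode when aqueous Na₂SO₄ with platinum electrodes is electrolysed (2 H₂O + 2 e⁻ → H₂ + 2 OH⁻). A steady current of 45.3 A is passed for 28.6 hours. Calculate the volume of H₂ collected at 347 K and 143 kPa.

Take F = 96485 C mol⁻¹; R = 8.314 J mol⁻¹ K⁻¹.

Q = I·t = 45.30 A × 102960 s = 4664000 C.
n(e⁻) = Q/F = 4664000 / 96485 = 48.34 mol.
2 electrons are transferred per H₂ molecule, so n(H₂) = 48.34 / 2 = 24.17 mol.
V = nRT/P = (24.17 × 8.314 × 347) / (143 × 10³ Pa) = 0.488 m³ = 488 L.

488 L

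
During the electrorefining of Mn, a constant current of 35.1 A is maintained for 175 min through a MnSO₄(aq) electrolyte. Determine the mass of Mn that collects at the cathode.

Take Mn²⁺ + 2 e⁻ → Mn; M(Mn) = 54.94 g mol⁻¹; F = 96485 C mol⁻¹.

105 g

Q = I·t = 35.10 A × 10500 s = 368600 C.
n(e⁻) = Q/F = 368600 / 96485 = 3.820 mol.
Mn²⁺ + 2 e⁻ → Mn, so n(Mn) = n(e⁻)/2 = 1.910 mol.
m = n·M = 1.910 × 54.94 = 105 g.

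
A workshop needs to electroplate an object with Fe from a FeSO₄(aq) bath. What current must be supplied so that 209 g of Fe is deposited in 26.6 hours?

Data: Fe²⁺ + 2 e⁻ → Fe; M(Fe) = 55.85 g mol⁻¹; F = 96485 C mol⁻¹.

7.54 A

n(Fe) = 209 / 55.85 = 3.742 mol.
n(e⁻) = 2 × 3.742 = 7.484 mol.
Q = n(e⁻)·F = 7.484 × 96485 = 722100 C.
I = Q/t = 722100 / 95760 s = 7.54 A.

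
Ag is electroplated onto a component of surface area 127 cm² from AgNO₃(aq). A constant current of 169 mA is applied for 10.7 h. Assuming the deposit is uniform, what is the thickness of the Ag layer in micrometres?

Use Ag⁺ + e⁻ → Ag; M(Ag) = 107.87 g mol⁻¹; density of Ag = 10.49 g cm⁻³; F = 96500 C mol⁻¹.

54.6 μm

Q = I·t = 0.1690 × 38520 = 6510 C; n(e⁻) = 0.06746 mol.
n(Ag) = n(e⁻)/1 = 0.06746 mol, so m = 0.06746 × 107.87 = 7.277 g.
Volume = m/ρ = 7.277 / 10.49 = 0.6937 cm³.
Thickness = V/A = 0.6937 / 127 = 0.00546 cm = 54.6 μm.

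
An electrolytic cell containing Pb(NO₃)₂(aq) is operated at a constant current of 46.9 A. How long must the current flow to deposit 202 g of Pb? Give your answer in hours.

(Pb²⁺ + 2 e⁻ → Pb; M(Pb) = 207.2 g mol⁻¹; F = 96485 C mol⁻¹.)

n(Pb) = m/M = 202 / 207.2 = 0.9749 mol.
Each Pb atom requires 2 electrons, so n(e⁻) = 2 × 0.9749 = 1.950 mol.
Q = n(e⁻)·F = 1.950 × 96485 = 188100 C.
t = Q/I = 188100 / 46.90 A = 4011 s = 1.11 h.

1.11 h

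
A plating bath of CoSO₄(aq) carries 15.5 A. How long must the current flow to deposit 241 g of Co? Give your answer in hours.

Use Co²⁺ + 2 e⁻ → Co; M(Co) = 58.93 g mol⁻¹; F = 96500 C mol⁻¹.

14.1 h

n(Co) = m/M = 241 / 58.93 = 4.090 mol.
Each Co atom requires 2 electrons, so n(e⁻) = 2 × 4.090 = 8.179 mol.
Q = n(e⁻)·F = 8.179 × 96500 = 789300 C.
t = Q/I = 789300 / 15.50 A = 50920 s = 14.1 h.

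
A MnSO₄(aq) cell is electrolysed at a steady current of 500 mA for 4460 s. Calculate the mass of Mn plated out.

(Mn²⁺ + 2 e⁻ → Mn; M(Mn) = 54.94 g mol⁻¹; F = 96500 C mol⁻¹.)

0.635 g

Q = I·t = 0.5000 A × 4460.0 s = 2230 C.
n(e⁻) = Q/F = 2230 / 96500 = 0.02311 mol.
Mn²⁺ + 2 e⁻ → Mn, so n(Mn) = n(e⁻)/2 = 0.01155 mol.
m = n·M = 0.01155 × 54.94 = 0.635 g.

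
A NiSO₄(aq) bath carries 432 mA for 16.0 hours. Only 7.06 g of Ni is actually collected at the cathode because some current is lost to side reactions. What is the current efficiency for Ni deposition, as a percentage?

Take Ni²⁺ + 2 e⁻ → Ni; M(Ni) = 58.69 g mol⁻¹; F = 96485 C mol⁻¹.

Q = I·t = 0.4320 × 57600 = 24880 C; n(e⁻) = 24880/96485 = 0.2579 mol.
Theoretical n(Ni) = n(e⁻)/2 = 0.1289 mol, i.e. m_theo = 0.1289 × 58.69 = 7.568 g.
Efficiency = m_actual / m_theo = 7.06 / 7.568 = 93.3 %.

93.3 %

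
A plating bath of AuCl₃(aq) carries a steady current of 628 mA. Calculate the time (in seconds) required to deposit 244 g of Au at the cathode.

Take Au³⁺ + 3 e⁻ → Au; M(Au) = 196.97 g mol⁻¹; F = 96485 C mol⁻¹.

5.71 × 10⁵ s

n(Au) = m/M = 244 / 196.97 = 1.239 mol.
Each Au atom requires 3 electrons, so n(e⁻) = 3 × 1.239 = 3.716 mol.
Q = n(e⁻)·F = 3.716 × 96485 = 358600 C.
t = Q/I = 358600 / 0.6280 A = 571000 s.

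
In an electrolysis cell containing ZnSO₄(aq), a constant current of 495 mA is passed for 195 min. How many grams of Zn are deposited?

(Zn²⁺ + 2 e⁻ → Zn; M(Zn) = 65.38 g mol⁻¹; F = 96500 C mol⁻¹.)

Q = I·t = 0.4950 A × 11700 s = 5792 C.
n(e⁻) = Q/F = 5792 / 96500 = 0.06002 mol.
Zn²⁺ + 2 e⁻ → Zn, so n(Zn) = n(e⁻)/2 = 0.03001 mol.
m = n·M = 0.03001 × 65.38 = 1.96 g.

1.96 g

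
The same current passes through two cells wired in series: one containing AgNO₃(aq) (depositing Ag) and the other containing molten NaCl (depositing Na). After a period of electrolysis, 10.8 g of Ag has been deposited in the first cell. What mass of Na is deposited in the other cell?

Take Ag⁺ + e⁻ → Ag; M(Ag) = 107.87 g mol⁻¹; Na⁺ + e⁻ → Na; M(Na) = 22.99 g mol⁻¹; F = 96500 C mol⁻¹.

2.30 g

n(Ag) = 10.8 / 107.87 = 0.1001 mol.
Since Ag⁺ + e⁻ → Ag, n(e⁻) passed = 1 × 0.1001 = 0.1001 mol.
Cells in series carry the same charge, so the same 0.1001 mol of electrons passes through cell 2.
Na⁺ + e⁻ → Na, so n(Na) = 0.1001 / 1 = 0.1001 mol.
m(Na) = 0.1001 × 22.99 = 2.30 g.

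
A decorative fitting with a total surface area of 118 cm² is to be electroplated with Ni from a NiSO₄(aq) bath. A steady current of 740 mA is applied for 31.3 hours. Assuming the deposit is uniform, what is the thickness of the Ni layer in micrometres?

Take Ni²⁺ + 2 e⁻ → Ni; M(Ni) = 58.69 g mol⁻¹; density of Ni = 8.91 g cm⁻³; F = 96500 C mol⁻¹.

241 μm

Q = I·t = 0.7400 × 112680 = 83380 C; n(e⁻) = 0.8641 mol.
n(Ni) = n(e⁻)/2 = 0.4320 mol, so m = 0.4320 × 58.69 = 25.36 g.
Volume = m/ρ = 25.36 / 8.91 = 2.846 cm³.
Thickness = V/A = 2.846 / 118 = 0.0241 cm = 241 μm.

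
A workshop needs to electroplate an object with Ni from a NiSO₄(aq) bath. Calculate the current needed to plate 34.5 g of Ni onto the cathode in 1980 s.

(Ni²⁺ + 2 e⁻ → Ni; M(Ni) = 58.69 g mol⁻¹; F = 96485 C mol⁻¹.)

57.3 A

n(Ni) = 34.5 / 58.69 = 0.5878 mol.
n(e⁻) = 2 × 0.5878 = 1.176 mol.
Q = n(e⁻)·F = 1.176 × 96485 = 113400 C.
I = Q/t = 113400 / 1980.0 s = 57.3 A.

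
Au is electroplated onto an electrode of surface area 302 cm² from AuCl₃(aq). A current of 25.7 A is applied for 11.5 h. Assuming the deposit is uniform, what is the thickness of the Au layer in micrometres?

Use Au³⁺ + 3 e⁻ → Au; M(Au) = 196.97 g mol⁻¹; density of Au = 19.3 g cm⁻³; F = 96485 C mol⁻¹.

1240 μm

Q = I·t = 25.70 × 41400 = 1064000 C; n(e⁻) = 11.03 mol.
n(Au) = n(e⁻)/3 = 3.676 mol, so m = 3.676 × 196.97 = 724.0 g.
Volume = m/ρ = 724.0 / 19.3 = 37.51 cm³.
Thickness = V/A = 37.51 / 302 = 0.124 cm = 1240 μm.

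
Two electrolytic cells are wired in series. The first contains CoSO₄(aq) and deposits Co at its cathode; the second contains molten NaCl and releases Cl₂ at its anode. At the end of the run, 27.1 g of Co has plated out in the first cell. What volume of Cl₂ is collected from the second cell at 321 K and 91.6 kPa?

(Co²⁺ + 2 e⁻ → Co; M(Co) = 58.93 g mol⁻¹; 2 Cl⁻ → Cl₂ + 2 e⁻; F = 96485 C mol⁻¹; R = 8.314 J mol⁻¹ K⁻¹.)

13.4 L

n(Co) = 27.1 / 58.93 = 0.4599 mol, so n(e⁻) = 2 × 0.4599 = 0.9197 mol.
The cells are in series, so the same 0.9197 mol of electrons passes through the second cell.
2 Cl⁻ → Cl₂ + 2 e⁻ — 2 mol e⁻ per mol Cl₂, so n(Cl₂) = 0.9197/2 = 0.4599 mol.
V = nRT/P = (0.4599 × 8.314 × 321) / (91.6 × 10³) = 0.0134 m³ = 13.4 L.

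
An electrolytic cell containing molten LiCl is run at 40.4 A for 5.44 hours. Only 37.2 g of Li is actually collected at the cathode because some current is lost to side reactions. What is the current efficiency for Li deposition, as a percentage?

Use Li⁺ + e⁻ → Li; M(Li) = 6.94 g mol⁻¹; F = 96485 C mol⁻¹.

65.4 %

Q = I·t = 40.40 × 19584 = 791200 C; n(e⁻) = 791200/96485 = 8.200 mol.
Theoretical n(Li) = n(e⁻)/1 = 8.200 mol, i.e. m_theo = 8.200 × 6.94 = 56.91 g.
Efficiency = m_actual / m_theo = 37.2 / 56.91 = 65.4 %.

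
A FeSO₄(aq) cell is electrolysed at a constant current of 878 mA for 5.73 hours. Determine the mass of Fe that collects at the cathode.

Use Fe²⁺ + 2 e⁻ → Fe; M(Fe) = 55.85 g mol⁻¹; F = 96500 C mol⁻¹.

Q = I·t = 0.8780 A × 20628 s = 18110 C.
n(e⁻) = Q/F = 18110 / 96500 = 0.1877 mol.
Fe²⁺ + 2 e⁻ → Fe, so n(Fe) = n(e⁻)/2 = 0.09384 mol.
m = n·M = 0.09384 × 55.85 = 5.24 g.

5.24 g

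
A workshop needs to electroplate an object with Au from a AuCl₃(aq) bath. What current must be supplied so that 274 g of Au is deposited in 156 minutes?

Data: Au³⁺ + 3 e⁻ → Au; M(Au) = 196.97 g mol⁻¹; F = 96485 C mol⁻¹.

43.0 A

n(Au) = 274 / 196.97 = 1.391 mol.
n(e⁻) = 3 × 1.391 = 4.173 mol.
Q = n(e⁻)·F = 4.173 × 96485 = 402700 C.
I = Q/t = 402700 / 9360.0 s = 43.0 A.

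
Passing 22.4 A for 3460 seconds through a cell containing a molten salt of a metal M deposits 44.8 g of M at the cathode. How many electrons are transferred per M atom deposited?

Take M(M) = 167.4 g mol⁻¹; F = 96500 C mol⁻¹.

Q = I·t = 22.40 A × 3460.0 s = 77500 C, so n(e⁻) = 77500/96500 = 0.8032 mol.
n(M) deposited = 44.8 / 167.4 = 0.2676 mol.
Electrons per atom = n(e⁻)/n(M) = 0.8032 / 0.2676 = 3.00 ≈ 3, so the ion is M³⁺.

3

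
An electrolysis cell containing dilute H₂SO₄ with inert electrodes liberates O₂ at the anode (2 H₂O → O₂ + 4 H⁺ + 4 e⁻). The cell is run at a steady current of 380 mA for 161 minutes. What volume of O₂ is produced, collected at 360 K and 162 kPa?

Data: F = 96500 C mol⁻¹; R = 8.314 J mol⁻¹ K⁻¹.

0.176 L

Q = I·t = 0.3800 A × 9660.0 s = 3671 C.
n(e⁻) = Q/F = 3671 / 96500 = 0.03804 mol.
4 electrons are transferred per O₂ molecule, so n(O₂) = 0.03804 / 4 = 0.009510 mol.
V = nRT/P = (0.009510 × 8.314 × 360) / (162 × 10³ Pa) = 1.76 × 10⁻⁴ m³ = 0.176 L.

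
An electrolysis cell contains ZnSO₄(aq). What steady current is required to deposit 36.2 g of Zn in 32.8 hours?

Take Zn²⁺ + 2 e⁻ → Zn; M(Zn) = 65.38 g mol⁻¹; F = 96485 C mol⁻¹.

n(Zn) = 36.2 / 65.38 = 0.5537 mol.
n(e⁻) = 2 × 0.5537 = 1.107 mol.
Q = n(e⁻)·F = 1.107 × 96485 = 106800 C.
I = Q/t = 106800 / 118080 s = 0.905 A.

0.905 A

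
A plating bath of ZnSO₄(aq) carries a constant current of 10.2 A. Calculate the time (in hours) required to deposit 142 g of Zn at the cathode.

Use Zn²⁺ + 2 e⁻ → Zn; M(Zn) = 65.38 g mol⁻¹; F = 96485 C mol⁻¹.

11.4 h

n(Zn) = m/M = 142 / 65.38 = 2.172 mol.
Each Zn atom requires 2 electrons, so n(e⁻) = 2 × 2.172 = 4.344 mol.
Q = n(e⁻)·F = 4.344 × 96485 = 419100 C.
t = Q/I = 419100 / 10.20 A = 41090 s = 11.4 h.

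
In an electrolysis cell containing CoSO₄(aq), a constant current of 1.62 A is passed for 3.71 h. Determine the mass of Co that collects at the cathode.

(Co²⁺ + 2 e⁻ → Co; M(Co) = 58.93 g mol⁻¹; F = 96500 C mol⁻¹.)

6.61 g

Q = I·t = 1.620 A × 13356 s = 21640 C.
n(e⁻) = Q/F = 21640 / 96500 = 0.2242 mol.
Co²⁺ + 2 e⁻ → Co, so n(Co) = n(e⁻)/2 = 0.1121 mol.
m = n·M = 0.1121 × 58.93 = 6.61 g.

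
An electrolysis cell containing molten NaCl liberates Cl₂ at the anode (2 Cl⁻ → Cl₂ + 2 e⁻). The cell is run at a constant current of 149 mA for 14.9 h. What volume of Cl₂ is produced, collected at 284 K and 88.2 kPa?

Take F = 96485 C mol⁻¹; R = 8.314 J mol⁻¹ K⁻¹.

Q = I·t = 0.1490 A × 53640 s = 7992 C.
n(e⁻) = Q/F = 7992 / 96485 = 0.08284 mol.
2 electrons are transferred per Cl₂ molecule, so n(Cl₂) = 0.08284 / 2 = 0.04142 mol.
V = nRT/P = (0.04142 × 8.314 × 284) / (88.2 × 10³ Pa) = 0.00111 m³ = 1.11 L.

1.11 L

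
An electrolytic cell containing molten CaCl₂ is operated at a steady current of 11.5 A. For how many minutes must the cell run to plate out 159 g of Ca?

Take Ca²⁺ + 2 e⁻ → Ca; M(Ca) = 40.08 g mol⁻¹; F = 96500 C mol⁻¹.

1110 min

n(Ca) = m/M = 159 / 40.08 = 3.967 mol.
Each Ca atom requires 2 electrons, so n(e⁻) = 2 × 3.967 = 7.934 mol.
Q = n(e⁻)·F = 7.934 × 96500 = 765600 C.
t = Q/I = 765600 / 11.50 A = 66580 s = 1110 min.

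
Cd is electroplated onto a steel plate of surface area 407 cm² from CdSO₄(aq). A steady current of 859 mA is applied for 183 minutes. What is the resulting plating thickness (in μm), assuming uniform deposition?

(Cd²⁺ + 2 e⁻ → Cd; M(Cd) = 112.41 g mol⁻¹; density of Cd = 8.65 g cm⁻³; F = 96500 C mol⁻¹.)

Q = I·t = 0.8590 × 10980 = 9432 C; n(e⁻) = 0.09774 mol.
n(Cd) = n(e⁻)/2 = 0.04887 mol, so m = 0.04887 × 112.41 = 5.493 g.
Volume = m/ρ = 5.493 / 8.65 = 0.6351 cm³.
Thickness = V/A = 0.6351 / 407 = 0.00156 cm = 15.6 μm.

15.6 μm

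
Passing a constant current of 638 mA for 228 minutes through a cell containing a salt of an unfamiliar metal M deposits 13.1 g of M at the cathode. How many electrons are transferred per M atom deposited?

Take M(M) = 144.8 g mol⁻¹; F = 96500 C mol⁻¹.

Q = I·t = 0.6380 A × 13680 s = 8728 C, so n(e⁻) = 8728/96500 = 0.09044 mol.
n(M) deposited = 13.1 / 144.8 = 0.09047 mol.
Electrons per atom = n(e⁻)/n(M) = 0.09044 / 0.09047 = 1.00 ≈ 1, so the ion is M⁺.

1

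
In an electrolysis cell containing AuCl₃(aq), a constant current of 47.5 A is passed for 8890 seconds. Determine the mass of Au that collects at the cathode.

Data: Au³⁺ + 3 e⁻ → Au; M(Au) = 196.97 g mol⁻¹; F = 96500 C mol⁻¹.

Q = I·t = 47.50 A × 8890.0 s = 422300 C.
n(e⁻) = Q/F = 422300 / 96500 = 4.376 mol.
Au³⁺ + 3 e⁻ → Au, so n(Au) = n(e⁻)/3 = 1.459 mol.
m = n·M = 1.459 × 196.97 = 287 g.

287 g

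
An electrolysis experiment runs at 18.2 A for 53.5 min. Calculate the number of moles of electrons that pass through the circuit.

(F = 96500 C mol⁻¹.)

0.605 mol

Q = I·t = 18.20 A × 3210.0 s = 58420 C.
n(e⁻) = Q/F = 58420 / 96500 = 0.605 mol.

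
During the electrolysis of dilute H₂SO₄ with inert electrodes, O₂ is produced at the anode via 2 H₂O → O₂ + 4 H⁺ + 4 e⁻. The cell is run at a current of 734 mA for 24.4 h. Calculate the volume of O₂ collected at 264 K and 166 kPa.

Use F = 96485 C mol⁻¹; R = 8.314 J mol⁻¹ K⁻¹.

2.21 L

Q = I·t = 0.7340 A × 87840 s = 64470 C.
n(e⁻) = Q/F = 64470 / 96485 = 0.6682 mol.
4 electrons are transferred per O₂ molecule, so n(O₂) = 0.6682 / 4 = 0.1671 mol.
V = nRT/P = (0.1671 × 8.314 × 264) / (166 × 10³ Pa) = 0.00221 m³ = 2.21 L.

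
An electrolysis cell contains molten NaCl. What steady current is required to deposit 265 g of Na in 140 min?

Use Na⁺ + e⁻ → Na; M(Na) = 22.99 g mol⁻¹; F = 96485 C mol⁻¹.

132 A

n(Na) = 265 / 22.99 = 11.53 mol.
n(e⁻) = 1 × 11.53 = 11.53 mol.
Q = n(e⁻)·F = 11.53 × 96485 = 1112000 C.
I = Q/t = 1112000 / 8400.0 s = 132 A.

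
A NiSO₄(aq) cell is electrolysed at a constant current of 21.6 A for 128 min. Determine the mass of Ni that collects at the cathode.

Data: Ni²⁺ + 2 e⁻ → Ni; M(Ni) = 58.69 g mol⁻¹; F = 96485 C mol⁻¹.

Q = I·t = 21.60 A × 7680.0 s = 165900 C.
n(e⁻) = Q/F = 165900 / 96485 = 1.719 mol.
Ni²⁺ + 2 e⁻ → Ni, so n(Ni) = n(e⁻)/2 = 0.8597 mol.
m = n·M = 0.8597 × 58.69 = 50.5 g.

50.5 g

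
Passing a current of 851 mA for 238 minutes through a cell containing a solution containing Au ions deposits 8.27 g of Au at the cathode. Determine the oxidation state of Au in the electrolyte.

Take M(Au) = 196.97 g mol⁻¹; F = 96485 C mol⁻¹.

Q = I·t = 0.8510 A × 14280 s = 12150 C, so n(e⁻) = 12150/96485 = 0.1259 mol.
n(Au) deposited = 8.27 / 196.97 = 0.04199 mol.
Electrons per atom = n(e⁻)/n(Au) = 0.1259 / 0.04199 = 3.00 ≈ 3, so the ion is Au³⁺.

+3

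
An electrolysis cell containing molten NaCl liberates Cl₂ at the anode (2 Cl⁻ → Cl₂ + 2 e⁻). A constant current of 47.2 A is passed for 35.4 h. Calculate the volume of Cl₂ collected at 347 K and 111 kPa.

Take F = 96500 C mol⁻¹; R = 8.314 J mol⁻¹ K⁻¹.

810 L

Q = I·t = 47.20 A × 127440 s = 6015000 C.
n(e⁻) = Q/F = 6015000 / 96500 = 62.33 mol.
2 electrons are transferred per Cl₂ molecule, so n(Cl₂) = 62.33 / 2 = 31.17 mol.
V = nRT/P = (31.17 × 8.314 × 347) / (111 × 10³ Pa) = 0.810 m³ = 810 L.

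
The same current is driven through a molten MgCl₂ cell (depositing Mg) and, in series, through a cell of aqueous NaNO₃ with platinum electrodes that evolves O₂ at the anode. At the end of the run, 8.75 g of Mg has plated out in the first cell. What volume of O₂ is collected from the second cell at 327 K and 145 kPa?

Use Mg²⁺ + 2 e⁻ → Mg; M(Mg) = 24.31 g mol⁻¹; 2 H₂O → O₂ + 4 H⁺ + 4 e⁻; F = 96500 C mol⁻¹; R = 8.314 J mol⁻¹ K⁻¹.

3.37 L

n(Mg) = 8.75 / 24.31 = 0.3599 mol, so n(e⁻) = 2 × 0.3599 = 0.7199 mol.
The cells are in series, so the same 0.7199 mol of electrons passes through the second cell.
2 H₂O → O₂ + 4 H⁺ + 4 e⁻ — 4 mol e⁻ per mol O₂, so n(O₂) = 0.7199/4 = 0.1800 mol.
V = nRT/P = (0.1800 × 8.314 × 327) / (145 × 10³) = 0.00337 m³ = 3.37 L.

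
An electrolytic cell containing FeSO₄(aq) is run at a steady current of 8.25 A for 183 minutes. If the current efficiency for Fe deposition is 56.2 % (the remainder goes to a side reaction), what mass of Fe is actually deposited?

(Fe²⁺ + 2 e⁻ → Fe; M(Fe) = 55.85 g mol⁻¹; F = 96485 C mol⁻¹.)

Q = I·t = 8.250 × 10980 = 90580 C.
n(e⁻) = 90580/96485 = 0.9389 mol; theoretically n(Fe) = 0.9389/2 = 0.4694 mol, m_theo = 26.22 g.
At 56.2 % efficiency, m_actual = 0.562 × 26.22 = 14.7 g.

14.7 g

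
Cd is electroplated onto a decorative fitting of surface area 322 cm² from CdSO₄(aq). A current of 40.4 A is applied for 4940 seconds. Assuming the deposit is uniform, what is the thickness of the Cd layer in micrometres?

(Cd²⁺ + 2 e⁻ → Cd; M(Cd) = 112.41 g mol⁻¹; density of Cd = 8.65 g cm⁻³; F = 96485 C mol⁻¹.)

Q = I·t = 40.40 × 4940.0 = 199600 C; n(e⁻) = 2.068 mol.
n(Cd) = n(e⁻)/2 = 1.034 mol, so m = 1.034 × 112.41 = 116.3 g.
Volume = m/ρ = 116.3 / 8.65 = 13.44 cm³.
Thickness = V/A = 13.44 / 322 = 0.0417 cm = 417 μm.

417 μm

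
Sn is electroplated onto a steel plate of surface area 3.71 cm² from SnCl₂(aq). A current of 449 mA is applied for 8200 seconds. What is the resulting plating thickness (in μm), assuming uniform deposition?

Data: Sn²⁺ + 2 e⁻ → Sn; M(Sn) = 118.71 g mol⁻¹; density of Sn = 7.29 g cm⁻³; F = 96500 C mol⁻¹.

Q = I·t = 0.4490 × 8200.0 = 3682 C; n(e⁻) = 0.03815 mol.
n(Sn) = n(e⁻)/2 = 0.01908 mol, so m = 0.01908 × 118.71 = 2.265 g.
Volume = m/ρ = 2.265 / 7.29 = 0.3106 cm³.
Thickness = V/A = 0.3106 / 3.71 = 0.0837 cm = 837 μm.

837 μm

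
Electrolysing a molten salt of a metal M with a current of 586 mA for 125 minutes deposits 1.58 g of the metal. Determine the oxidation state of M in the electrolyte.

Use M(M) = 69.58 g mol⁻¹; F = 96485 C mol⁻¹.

Q = I·t = 0.5860 A × 7500.0 s = 4395 C, so n(e⁻) = 4395/96485 = 0.04555 mol.
n(M) deposited = 1.58 / 69.58 = 0.02271 mol.
Electrons per atom = n(e⁻)/n(M) = 0.04555 / 0.02271 = 2.01 ≈ 2, so the ion is M²⁺.

+2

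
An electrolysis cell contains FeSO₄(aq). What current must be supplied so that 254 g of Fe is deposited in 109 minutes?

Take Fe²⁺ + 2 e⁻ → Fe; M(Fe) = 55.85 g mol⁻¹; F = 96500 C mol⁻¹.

134 A

n(Fe) = 254 / 55.85 = 4.548 mol.
n(e⁻) = 2 × 4.548 = 9.096 mol.
Q = n(e⁻)·F = 9.096 × 96500 = 877700 C.
I = Q/t = 877700 / 6540.0 s = 134 A.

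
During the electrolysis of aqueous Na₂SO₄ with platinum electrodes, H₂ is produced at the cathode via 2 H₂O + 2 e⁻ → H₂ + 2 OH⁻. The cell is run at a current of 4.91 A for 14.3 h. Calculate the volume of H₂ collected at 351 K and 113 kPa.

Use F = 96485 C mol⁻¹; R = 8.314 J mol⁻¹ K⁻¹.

33.8 L

Q = I·t = 4.910 A × 51480 s = 252800 C.
n(e⁻) = Q/F = 252800 / 96485 = 2.620 mol.
2 electrons are transferred per H₂ molecule, so n(H₂) = 2.620 / 2 = 1.310 mol.
V = nRT/P = (1.310 × 8.314 × 351) / (113 × 10³ Pa) = 0.0338 m³ = 33.8 L.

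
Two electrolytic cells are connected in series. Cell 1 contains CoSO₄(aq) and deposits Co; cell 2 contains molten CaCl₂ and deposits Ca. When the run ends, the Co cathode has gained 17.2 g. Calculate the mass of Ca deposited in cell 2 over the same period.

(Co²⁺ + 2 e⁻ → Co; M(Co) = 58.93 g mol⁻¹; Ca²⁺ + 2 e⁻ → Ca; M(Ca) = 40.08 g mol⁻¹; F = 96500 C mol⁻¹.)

11.7 g

n(Co) = 17.2 / 58.93 = 0.2919 mol.
Since Co²⁺ + 2 e⁻ → Co, n(e⁻) passed = 2 × 0.2919 = 0.5837 mol.
Cells in series carry the same charge, so the same 0.5837 mol of electrons passes through cell 2.
Ca²⁺ + 2 e⁻ → Ca, so n(Ca) = 0.5837 / 2 = 0.2919 mol.
m(Ca) = 0.2919 × 40.08 = 11.7 g.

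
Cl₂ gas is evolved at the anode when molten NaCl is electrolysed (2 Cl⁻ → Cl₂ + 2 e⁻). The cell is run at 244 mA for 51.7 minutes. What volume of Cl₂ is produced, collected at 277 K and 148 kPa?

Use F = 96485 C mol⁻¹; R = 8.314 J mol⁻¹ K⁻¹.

0.0610 L

Q = I·t = 0.2440 A × 3102.0 s = 756.9 C.
n(e⁻) = Q/F = 756.9 / 96485 = 0.007845 mol.
2 electrons are transferred per Cl₂ molecule, so n(Cl₂) = 0.007845 / 2 = 0.003922 mol.
V = nRT/P = (0.003922 × 8.314 × 277) / (148 × 10³ Pa) = 6.10 × 10⁻⁵ m³ = 0.0610 L.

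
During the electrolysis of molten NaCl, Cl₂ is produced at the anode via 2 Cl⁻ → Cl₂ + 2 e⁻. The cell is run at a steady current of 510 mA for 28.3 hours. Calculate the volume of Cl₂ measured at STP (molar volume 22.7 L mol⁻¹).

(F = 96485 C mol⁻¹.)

6.11 L

Q = I·t = 0.5100 A × 101880 s = 51960 C.
n(e⁻) = Q/F = 51960 / 96485 = 0.5385 mol.
2 electrons are transferred per Cl₂ molecule, so n(Cl₂) = 0.5385 / 2 = 0.2693 mol.
V = n × V_m = 0.2693 × 22.7 = 6.11 L.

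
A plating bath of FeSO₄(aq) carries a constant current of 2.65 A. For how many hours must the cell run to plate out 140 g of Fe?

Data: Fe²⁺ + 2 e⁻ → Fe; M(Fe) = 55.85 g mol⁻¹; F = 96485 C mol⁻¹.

50.7 h

n(Fe) = m/M = 140 / 55.85 = 2.507 mol.
Each Fe atom requires 2 electrons, so n(e⁻) = 2 × 2.507 = 5.013 mol.
Q = n(e⁻)·F = 5.013 × 96485 = 483700 C.
t = Q/I = 483700 / 2.650 A = 182500 s = 50.7 h.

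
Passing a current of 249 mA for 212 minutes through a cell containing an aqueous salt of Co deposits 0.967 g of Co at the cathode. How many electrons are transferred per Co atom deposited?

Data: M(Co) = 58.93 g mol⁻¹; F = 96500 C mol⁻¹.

Q = I·t = 0.2490 A × 12720 s = 3167 C, so n(e⁻) = 3167/96500 = 0.03282 mol.
n(Co) deposited = 0.967 / 58.93 = 0.01641 mol.
Electrons per atom = n(e⁻)/n(Co) = 0.03282 / 0.01641 = 2.00 ≈ 2, so the ion is Co²⁺.

2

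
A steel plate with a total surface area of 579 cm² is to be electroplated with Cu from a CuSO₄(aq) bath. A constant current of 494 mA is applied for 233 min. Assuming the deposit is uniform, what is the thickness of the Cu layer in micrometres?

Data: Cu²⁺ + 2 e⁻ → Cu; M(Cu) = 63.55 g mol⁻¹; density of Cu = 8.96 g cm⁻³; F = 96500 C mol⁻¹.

Q = I·t = 0.4940 × 13980 = 6906 C; n(e⁻) = 0.07157 mol.
n(Cu) = n(e⁻)/2 = 0.03578 mol, so m = 0.03578 × 63.55 = 2.274 g.
Volume = m/ρ = 2.274 / 8.96 = 0.2538 cm³.
Thickness = V/A = 0.2538 / 579 = 4.38 × 10⁻⁴ cm = 4.38 μm.

4.38 μm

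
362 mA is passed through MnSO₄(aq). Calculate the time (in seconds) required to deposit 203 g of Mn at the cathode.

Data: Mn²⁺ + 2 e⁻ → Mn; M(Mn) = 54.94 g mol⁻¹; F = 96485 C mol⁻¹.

1.97 × 10⁶ s

n(Mn) = m/M = 203 / 54.94 = 3.695 mol.
Each Mn atom requires 2 electrons, so n(e⁻) = 2 × 3.695 = 7.390 mol.
Q = n(e⁻)·F = 7.390 × 96485 = 713000 C.
t = Q/I = 713000 / 0.3620 A = 1970000 s.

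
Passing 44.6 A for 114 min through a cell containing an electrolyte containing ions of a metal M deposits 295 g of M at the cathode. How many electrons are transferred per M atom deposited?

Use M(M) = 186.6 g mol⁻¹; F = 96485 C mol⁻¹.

2

Q = I·t = 44.60 A × 6840.0 s = 305100 C, so n(e⁻) = 305100/96485 = 3.162 mol.
n(M) deposited = 295 / 186.6 = 1.581 mol.
Electrons per atom = n(e⁻)/n(M) = 3.162 / 1.581 = 2.00 ≈ 2, so the ion is M²⁺.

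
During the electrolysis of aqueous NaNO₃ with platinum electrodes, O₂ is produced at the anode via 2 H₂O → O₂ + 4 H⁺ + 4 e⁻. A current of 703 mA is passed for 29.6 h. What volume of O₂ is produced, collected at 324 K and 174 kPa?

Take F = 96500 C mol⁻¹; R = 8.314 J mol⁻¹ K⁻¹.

Q = I·t = 0.7030 A × 106560 s = 74910 C.
n(e⁻) = Q/F = 74910 / 96500 = 0.7763 mol.
4 electrons are transferred per O₂ molecule, so n(O₂) = 0.7763 / 4 = 0.1941 mol.
V = nRT/P = (0.1941 × 8.314 × 324) / (174 × 10³ Pa) = 0.00300 m³ = 3.00 L.

3.00 L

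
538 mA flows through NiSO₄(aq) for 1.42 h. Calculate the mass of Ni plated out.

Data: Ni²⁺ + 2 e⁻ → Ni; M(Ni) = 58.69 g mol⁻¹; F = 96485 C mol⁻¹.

0.836 g

Q = I·t = 0.5380 A × 5112.0 s = 2750 C.
n(e⁻) = Q/F = 2750 / 96485 = 0.02850 mol.
Ni²⁺ + 2 e⁻ → Ni, so n(Ni) = n(e⁻)/2 = 0.01425 mol.
m = n·M = 0.01425 × 58.69 = 0.836 g.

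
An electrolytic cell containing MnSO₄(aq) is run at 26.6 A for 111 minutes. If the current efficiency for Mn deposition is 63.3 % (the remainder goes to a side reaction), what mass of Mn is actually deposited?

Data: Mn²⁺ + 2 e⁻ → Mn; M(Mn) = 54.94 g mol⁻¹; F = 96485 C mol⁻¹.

31.9 g

Q = I·t = 26.60 × 6660.0 = 177200 C.
n(e⁻) = 177200/96485 = 1.836 mol; theoretically n(Mn) = 1.836/2 = 0.9180 mol, m_theo = 50.44 g.
At 63.3 % efficiency, m_actual = 0.633 × 50.44 = 31.9 g.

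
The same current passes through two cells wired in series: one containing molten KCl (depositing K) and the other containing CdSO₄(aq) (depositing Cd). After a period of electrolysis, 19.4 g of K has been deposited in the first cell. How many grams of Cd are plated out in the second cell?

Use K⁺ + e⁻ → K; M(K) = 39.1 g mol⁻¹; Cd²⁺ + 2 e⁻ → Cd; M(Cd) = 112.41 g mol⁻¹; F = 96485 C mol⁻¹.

n(K) = 19.4 / 39.1 = 0.4962 mol.
Since K⁺ + e⁻ → K, n(e⁻) passed = 1 × 0.4962 = 0.4962 mol.
Cells in series carry the same charge, so the same 0.4962 mol of electrons passes through cell 2.
Cd²⁺ + 2 e⁻ → Cd, so n(Cd) = 0.4962 / 2 = 0.2481 mol.
m(Cd) = 0.2481 × 112.41 = 27.9 g.

27.9 g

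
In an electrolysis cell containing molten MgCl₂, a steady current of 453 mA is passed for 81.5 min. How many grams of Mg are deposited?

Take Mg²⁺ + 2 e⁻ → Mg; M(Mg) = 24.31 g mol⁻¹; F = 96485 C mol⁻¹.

0.279 g

Q = I·t = 0.4530 A × 4890.0 s = 2215 C.
n(e⁻) = Q/F = 2215 / 96485 = 0.02296 mol.
Mg²⁺ + 2 e⁻ → Mg, so n(Mg) = n(e⁻)/2 = 0.01148 mol.
m = n·M = 0.01148 × 24.31 = 0.279 g.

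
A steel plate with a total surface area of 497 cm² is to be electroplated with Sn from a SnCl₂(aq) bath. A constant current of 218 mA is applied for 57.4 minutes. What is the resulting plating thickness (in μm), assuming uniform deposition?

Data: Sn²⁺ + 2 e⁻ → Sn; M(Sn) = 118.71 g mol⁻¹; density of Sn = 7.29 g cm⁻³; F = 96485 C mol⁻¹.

Q = I·t = 0.2180 × 3444.0 = 750.8 C; n(e⁻) = 0.007781 mol.
n(Sn) = n(e⁻)/2 = 0.003891 mol, so m = 0.003891 × 118.71 = 0.4619 g.
Volume = m/ρ = 0.4619 / 7.29 = 0.06336 cm³.
Thickness = V/A = 0.06336 / 497 = 1.27 × 10⁻⁴ cm = 1.27 μm.

1.27 μm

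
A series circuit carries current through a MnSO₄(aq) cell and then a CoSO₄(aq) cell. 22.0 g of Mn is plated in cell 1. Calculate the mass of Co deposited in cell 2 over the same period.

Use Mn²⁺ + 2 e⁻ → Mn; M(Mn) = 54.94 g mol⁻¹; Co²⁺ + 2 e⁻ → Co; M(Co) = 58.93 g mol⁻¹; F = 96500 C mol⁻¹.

23.6 g

n(Mn) = 22.0 / 54.94 = 0.4004 mol.
Since Mn²⁺ + 2 e⁻ → Mn, n(e⁻) passed = 2 × 0.4004 = 0.8009 mol.
Cells in series carry the same charge, so the same 0.8009 mol of electrons passes through cell 2.
Co²⁺ + 2 e⁻ → Co, so n(Co) = 0.8009 / 2 = 0.4004 mol.
m(Co) = 0.4004 × 58.93 = 23.6 g.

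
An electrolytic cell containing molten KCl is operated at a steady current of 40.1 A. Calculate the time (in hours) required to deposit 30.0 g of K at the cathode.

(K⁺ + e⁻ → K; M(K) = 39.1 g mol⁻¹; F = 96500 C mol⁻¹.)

n(K) = m/M = 30.0 / 39.1 = 0.7673 mol.
Each K atom requires 1 electron, so n(e⁻) = 1 × 0.7673 = 0.7673 mol.
Q = n(e⁻)·F = 0.7673 × 96500 = 74040 C.
t = Q/I = 74040 / 40.10 A = 1846 s = 0.513 h.

0.513 h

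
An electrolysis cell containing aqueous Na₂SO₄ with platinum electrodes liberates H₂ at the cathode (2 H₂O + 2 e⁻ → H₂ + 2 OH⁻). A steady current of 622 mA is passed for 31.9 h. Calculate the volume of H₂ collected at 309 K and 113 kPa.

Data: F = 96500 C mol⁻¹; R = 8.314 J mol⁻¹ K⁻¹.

Q = I·t = 0.6220 A × 114840 s = 71430 C.
n(e⁻) = Q/F = 71430 / 96500 = 0.7402 mol.
2 electrons are transferred per H₂ molecule, so n(H₂) = 0.7402 / 2 = 0.3701 mol.
V = nRT/P = (0.3701 × 8.314 × 309) / (113 × 10³ Pa) = 0.00841 m³ = 8.41 L.

8.41 L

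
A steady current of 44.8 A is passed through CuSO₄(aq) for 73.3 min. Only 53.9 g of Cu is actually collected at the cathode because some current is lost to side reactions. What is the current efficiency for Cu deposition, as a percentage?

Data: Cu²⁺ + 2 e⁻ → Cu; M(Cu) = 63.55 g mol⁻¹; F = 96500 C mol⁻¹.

Q = I·t = 44.80 × 4398.0 = 197000 C; n(e⁻) = 197000/96500 = 2.042 mol.
Theoretical n(Cu) = n(e⁻)/2 = 1.021 mol, i.e. m_theo = 1.021 × 63.55 = 64.88 g.
Efficiency = m_actual / m_theo = 53.9 / 64.88 = 83.1 %.

83.1 %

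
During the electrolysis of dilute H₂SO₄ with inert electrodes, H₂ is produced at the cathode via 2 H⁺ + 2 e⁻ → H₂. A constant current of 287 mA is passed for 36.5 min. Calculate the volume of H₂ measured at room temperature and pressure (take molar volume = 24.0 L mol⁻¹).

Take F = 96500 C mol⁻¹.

Q = I·t = 0.2870 A × 2190.0 s = 628.5 C.
n(e⁻) = Q/F = 628.5 / 96500 = 0.006513 mol.
2 electrons are transferred per H₂ molecule, so n(H₂) = 0.006513 / 2 = 0.003257 mol.
V = n × V_m = 0.003257 × 24.0 = 0.0782 L.

0.0782 L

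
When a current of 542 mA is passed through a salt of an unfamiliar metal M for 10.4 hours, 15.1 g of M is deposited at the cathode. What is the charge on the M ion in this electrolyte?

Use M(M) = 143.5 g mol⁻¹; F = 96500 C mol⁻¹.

Q = I·t = 0.5420 A × 37440 s = 20290 C, so n(e⁻) = 20290/96500 = 0.2103 mol.
n(M) deposited = 15.1 / 143.5 = 0.1052 mol.
Electrons per atom = n(e⁻)/n(M) = 0.2103 / 0.1052 = 2.00 ≈ 2, so the ion is M²⁺.

+2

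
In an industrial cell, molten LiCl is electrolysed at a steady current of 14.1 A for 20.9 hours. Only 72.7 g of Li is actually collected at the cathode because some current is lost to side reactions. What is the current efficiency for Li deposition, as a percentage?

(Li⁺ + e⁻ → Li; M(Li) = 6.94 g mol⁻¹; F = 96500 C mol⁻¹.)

95.3 %

Q = I·t = 14.10 × 75240 = 1061000 C; n(e⁻) = 1061000/96500 = 10.99 mol.
Theoretical n(Li) = n(e⁻)/1 = 10.99 mol, i.e. m_theo = 10.99 × 6.94 = 76.30 g.
Efficiency = m_actual / m_theo = 72.7 / 76.30 = 95.3 %.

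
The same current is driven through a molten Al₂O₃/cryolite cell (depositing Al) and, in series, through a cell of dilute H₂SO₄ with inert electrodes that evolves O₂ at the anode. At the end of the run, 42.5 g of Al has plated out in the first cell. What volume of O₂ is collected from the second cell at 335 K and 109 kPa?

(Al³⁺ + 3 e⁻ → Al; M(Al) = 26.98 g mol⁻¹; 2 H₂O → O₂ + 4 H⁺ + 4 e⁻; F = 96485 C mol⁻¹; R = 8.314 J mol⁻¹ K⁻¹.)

n(Al) = 42.5 / 26.98 = 1.575 mol, so n(e⁻) = 3 × 1.575 = 4.726 mol.
The cells are in series, so the same 4.726 mol of electrons passes through the second cell.
2 H₂O → O₂ + 4 H⁺ + 4 e⁻ — 4 mol e⁻ per mol O₂, so n(O₂) = 4.726/4 = 1.181 mol.
V = nRT/P = (1.181 × 8.314 × 335) / (109 × 10³) = 0.0302 m³ = 30.2 L.

30.2 L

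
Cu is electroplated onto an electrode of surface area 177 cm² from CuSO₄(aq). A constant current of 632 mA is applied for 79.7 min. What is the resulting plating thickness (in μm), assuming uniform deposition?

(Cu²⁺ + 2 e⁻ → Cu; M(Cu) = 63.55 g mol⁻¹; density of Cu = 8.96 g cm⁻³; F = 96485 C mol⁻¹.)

Q = I·t = 0.6320 × 4782.0 = 3022 C; n(e⁻) = 0.03132 mol.
n(Cu) = n(e⁻)/2 = 0.01566 mol, so m = 0.01566 × 63.55 = 0.9953 g.
Volume = m/ρ = 0.9953 / 8.96 = 0.1111 cm³.
Thickness = V/A = 0.1111 / 177 = 6.28 × 10⁻⁴ cm = 6.28 μm.

6.28 μm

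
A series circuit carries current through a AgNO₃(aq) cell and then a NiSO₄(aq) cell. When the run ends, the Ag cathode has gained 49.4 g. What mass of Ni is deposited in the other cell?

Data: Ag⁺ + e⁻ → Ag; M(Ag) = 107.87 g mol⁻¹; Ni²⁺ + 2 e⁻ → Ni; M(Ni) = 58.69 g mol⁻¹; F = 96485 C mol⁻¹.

n(Ag) = 49.4 / 107.87 = 0.4580 mol.
Since Ag⁺ + e⁻ → Ag, n(e⁻) passed = 1 × 0.4580 = 0.4580 mol.
Cells in series carry the same charge, so the same 0.4580 mol of electrons passes through cell 2.
Ni²⁺ + 2 e⁻ → Ni, so n(Ni) = 0.4580 / 2 = 0.2290 mol.
m(Ni) = 0.2290 × 58.69 = 13.4 g.

13.4 g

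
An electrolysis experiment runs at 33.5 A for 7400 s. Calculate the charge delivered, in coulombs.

2.48 × 10⁵ C

Q = I·t = 33.50 A × 7400.0 s = 2.48 × 10⁵ C.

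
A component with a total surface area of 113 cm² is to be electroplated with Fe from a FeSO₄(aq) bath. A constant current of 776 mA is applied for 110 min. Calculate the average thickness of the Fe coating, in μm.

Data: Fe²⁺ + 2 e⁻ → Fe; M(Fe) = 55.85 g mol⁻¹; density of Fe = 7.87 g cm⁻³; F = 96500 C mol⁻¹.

16.7 μm

Q = I·t = 0.7760 × 6600.0 = 5122 C; n(e⁻) = 0.05307 mol.
n(Fe) = n(e⁻)/2 = 0.02654 mol, so m = 0.02654 × 55.85 = 1.482 g.
Volume = m/ρ = 1.482 / 7.87 = 0.1883 cm³.
Thickness = V/A = 0.1883 / 113 = 0.00167 cm = 16.7 μm.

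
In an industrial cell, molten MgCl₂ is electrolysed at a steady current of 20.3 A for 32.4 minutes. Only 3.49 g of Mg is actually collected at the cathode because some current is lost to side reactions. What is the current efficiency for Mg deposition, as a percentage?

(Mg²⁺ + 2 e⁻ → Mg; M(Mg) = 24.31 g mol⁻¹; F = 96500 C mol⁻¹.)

Q = I·t = 20.30 × 1944.0 = 39460 C; n(e⁻) = 39460/96500 = 0.4089 mol.
Theoretical n(Mg) = n(e⁻)/2 = 0.2045 mol, i.e. m_theo = 0.2045 × 24.31 = 4.971 g.
Efficiency = m_actual / m_theo = 3.49 / 4.971 = 70.2 %.

70.2 %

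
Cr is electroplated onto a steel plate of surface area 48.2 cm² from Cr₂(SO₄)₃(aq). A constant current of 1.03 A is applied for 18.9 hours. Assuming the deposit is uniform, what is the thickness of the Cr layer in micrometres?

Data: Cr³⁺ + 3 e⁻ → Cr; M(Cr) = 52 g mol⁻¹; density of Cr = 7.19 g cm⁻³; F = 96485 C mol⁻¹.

363 μm

Q = I·t = 1.030 × 68040 = 70080 C; n(e⁻) = 0.7263 mol.
n(Cr) = n(e⁻)/3 = 0.2421 mol, so m = 0.2421 × 52 = 12.59 g.
Volume = m/ρ = 12.59 / 7.19 = 1.751 cm³.
Thickness = V/A = 1.751 / 48.2 = 0.0363 cm = 363 μm.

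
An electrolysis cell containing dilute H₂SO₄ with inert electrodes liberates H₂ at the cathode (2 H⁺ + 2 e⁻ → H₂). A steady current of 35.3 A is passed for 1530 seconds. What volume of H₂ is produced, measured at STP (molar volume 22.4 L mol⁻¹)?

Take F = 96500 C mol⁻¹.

6.27 L

Q = I·t = 35.30 A × 1530.0 s = 54010 C.
n(e⁻) = Q/F = 54010 / 96500 = 0.5597 mol.
2 electrons are transferred per H₂ molecule, so n(H₂) = 0.5597 / 2 = 0.2798 mol.
V = n × V_m = 0.2798 × 22.4 = 6.27 L.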